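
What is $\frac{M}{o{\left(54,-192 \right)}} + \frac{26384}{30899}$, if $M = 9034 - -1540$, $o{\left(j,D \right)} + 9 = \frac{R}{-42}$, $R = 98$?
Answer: $- \frac{28802383}{30899} \approx -932.15$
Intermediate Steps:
$o{\left(j,D \right)} = - \frac{34}{3}$ ($o{\left(j,D \right)} = -9 + \frac{98}{-42} = -9 + 98 \left(- \frac{1}{42}\right) = -9 - \frac{7}{3} = - \frac{34}{3}$)
$M = 10574$ ($M = 9034 + 1540 = 10574$)
$\frac{M}{o{\left(54,-192 \right)}} + \frac{26384}{30899} = \frac{10574}{- \frac{34}{3}} + \frac{26384}{30899} = 10574 \left(- \frac{3}{34}\right) + 26384 \cdot \frac{1}{30899} = -933 + \frac{26384}{30899} = - \frac{28802383}{30899}$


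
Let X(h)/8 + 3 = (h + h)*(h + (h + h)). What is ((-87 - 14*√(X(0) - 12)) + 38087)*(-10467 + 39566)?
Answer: 1105762000 - 2444316*I ≈ 1.1058e+9 - 2.4443e+6*I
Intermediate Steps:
X(h) = -24 + 48*h² (X(h) = -24 + 8*((h + h)*(h + (h + h))) = -24 + 8*((2*h)*(h + 2*h)) = -24 + 8*((2*h)*(3*h)) = -24 + 8*(6*h²) = -24 + 48*h²)
((-87 - 14*√(X(0) - 12)) + 38087)*(-10467 + 39566) = ((-87 - 14*√((-24 + 48*0²) - 12)) + 38087)*(-10467 + 39566) = ((-87 - 14*√((-24 + 48*0) - 12)) + 38087)*29099 = ((-87 - 14*√((-24 + 0) - 12)) + 38087)*29099 = ((-87 - 14*√(-24 - 12)) + 38087)*29099 = ((-87 - 84*I) + 38087)*29099 = (38000 - 84*I)*29099 = 1105762000 - 2444316*I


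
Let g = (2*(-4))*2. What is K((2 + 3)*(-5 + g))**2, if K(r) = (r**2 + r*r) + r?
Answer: 481583025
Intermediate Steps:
g = -16 (g = -8*2 = -16)
K(r) = r + 2*r**2 (K(r) = (r**2 + r**2) + r = 2*r**2 + r = r + 2*r**2)
K((2 + 3)*(-5 + g))**2 = (((2 + 3)*(-5 - 16))*(1 + 2*((2 + 3)*(-5 - 16))))**2 = ((5*(-21))*(1 + 2*(5*(-21))))**2 = (-105*(1 + 2*(-105)))**2 = (-105*(1 - 210))**2 = (-105*(-209))**2 = 21945**2 = 481583025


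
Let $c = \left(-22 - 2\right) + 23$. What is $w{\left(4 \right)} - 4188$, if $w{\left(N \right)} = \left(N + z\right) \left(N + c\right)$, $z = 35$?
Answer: $-4071$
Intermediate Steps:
$c = -1$ ($c = -24 + 23 = -1$)
$w{\left(N \right)} = \left(-1 + N\right) \left(35 + N\right)$ ($w{\left(N \right)} = \left(N + 35\right) \left(N - 1\right) = \left(35 + N\right) \left(-1 + N\right) = \left(-1 + N\right) \left(35 + N\right)$)
$w{\left(4 \right)} - 4188 = \left(-35 + 4^{2} + 34 \cdot 4\right) - 4188 = \left(-35 + 16 + 136\right) - 4188 = 117 - 4188 = -4071$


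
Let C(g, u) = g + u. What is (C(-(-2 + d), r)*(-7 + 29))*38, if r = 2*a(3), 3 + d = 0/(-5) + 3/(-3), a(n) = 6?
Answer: 15048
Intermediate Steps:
d = -4 (d = -3 + (0/(-5) + 3/(-3)) = -3 + (0*(-⅕) + 3*(-⅓)) = -3 + (0 - 1) = -3 - 1 = -4)
r = 12 (r = 2*6 = 12)
(C(-(-2 + d), r)*(-7 + 29))*38 = ((-(-2 - 4) + 12)*(-7 + 29))*38 = ((-1*(-6) + 12)*22)*38 = ((6 + 12)*22)*38 = (18*22)*38 = 396*38 = 15048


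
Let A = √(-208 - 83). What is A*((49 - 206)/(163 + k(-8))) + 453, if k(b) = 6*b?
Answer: 453 - 157*I*√291/115 ≈ 453.0 - 23.289*I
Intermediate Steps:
A = I*√291 (A = √(-291) = I*√291 ≈ 17.059*I)
A*((49 - 206)/(163 + k(-8))) + 453 = (I*√291)*((49 - 206)/(163 + 6*(-8))) + 453 = (I*√291)*(-157/(163 - 48)) + 453 = (I*√291)*(-157/115) + 453 = -157*I*√291/115 + 453 = 453 - 157*I*√291/115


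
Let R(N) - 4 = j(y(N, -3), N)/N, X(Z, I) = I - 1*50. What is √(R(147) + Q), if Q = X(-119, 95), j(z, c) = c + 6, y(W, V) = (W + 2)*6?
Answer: 2*√613/7 ≈ 7.0740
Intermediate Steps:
y(W, V) = 12 + 6*W (y(W, V) = (2 + W)*6 = 12 + 6*W)
j(z, c) = 6 + c
X(Z, I) = -50 + I (X(Z, I) = I - 50 = -50 + I)
R(N) = 4 + (6 + N)/N
Q = 45 (Q = -50 + 95 = 45)
√(R(147) + Q) = √((5 + 6/147) + 45) = √((5 + 6*(1/147)) + 45) = √((5 + 2/49) + 45) = √(247/49 + 45) = √(2452/49) = 2*√613/7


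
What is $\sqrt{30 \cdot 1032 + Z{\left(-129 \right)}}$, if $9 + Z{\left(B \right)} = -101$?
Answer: $5 \sqrt{1234} \approx 175.64$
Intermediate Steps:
$Z{\left(B \right)} = -110$ ($Z{\left(B \right)} = -9 - 101 = -110$)
$\sqrt{30 \cdot 1032 + Z{\left(-129 \right)}} = \sqrt{30 \cdot 1032 - 110} = \sqrt{30960 - 110} = \sqrt{30850} = 5 \sqrt{1234}$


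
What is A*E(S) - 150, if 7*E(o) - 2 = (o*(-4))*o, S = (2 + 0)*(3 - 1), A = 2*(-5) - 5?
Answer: -120/7 ≈ -17.143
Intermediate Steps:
A = -15 (A = -10 - 5 = -15)
S = 4 (S = 2*2 = 4)
E(o) = 2/7 - 4*o**2/7 (E(o) = 2/7 + ((o*(-4))*o)/7 = 2/7 + ((-4*o)*o)/7 = 2/7 + (-4*o**2)/7 = 2/7 - 4*o**2/7)
A*E(S) - 150 = -15*(2/7 - 4/7*4**2) - 150 = -15*(2/7 - 4/7*16) - 150 = -15*(2/7 - 64/7) - 150 = -15*(-62/7) - 150 = 930/7 - 150 = -120/7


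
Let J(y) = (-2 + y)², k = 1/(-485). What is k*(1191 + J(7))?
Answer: -1216/485 ≈ -2.5072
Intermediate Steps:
k = -1/485 ≈ -0.0020619
k*(1191 + J(7)) = -(1191 + (-2 + 7)²)/485 = -(1191 + 5²)/485 = -(1191 + 25)/485 = -1/485*1216 = -1216/485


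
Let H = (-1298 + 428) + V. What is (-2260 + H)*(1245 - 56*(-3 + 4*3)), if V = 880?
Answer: -1667250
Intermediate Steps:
H = 10 (H = (-1298 + 428) + 880 = -870 + 880 = 10)
(-2260 + H)*(1245 - 56*(-3 + 4*3)) = (-2260 + 10)*(1245 - 56*(-3 + 4*3)) = -2250*(1245 - 56*(-3 + 12)) = -2250*(1245 - 56*9) = -2250*(1245 - 504) = -2250*741 = -1667250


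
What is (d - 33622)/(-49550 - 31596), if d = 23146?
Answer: 5238/40573 ≈ 0.12910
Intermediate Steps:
(d - 33622)/(-49550 - 31596) = (23146 - 33622)/(-49550 - 31596) = -10476/(-81146) = -10476*(-1/81146) = 5238/40573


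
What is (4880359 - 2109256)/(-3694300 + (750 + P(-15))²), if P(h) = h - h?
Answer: -2771103/3131800 ≈ -0.88483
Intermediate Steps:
P(h) = 0
(4880359 - 2109256)/(-3694300 + (750 + P(-15))²) = (4880359 - 2109256)/(-3694300 + (750 + 0)²) = 2771103/(-3694300 + 750²) = 2771103/(-3694300 + 562500) = 2771103/(-3131800) = 2771103*(-1/3131800) = -2771103/3131800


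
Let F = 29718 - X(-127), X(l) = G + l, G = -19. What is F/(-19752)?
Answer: -3733/2469 ≈ -1.5119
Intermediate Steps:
X(l) = -19 + l
F = 29864 (F = 29718 - (-19 - 127) = 29718 - 1*(-146) = 29718 + 146 = 29864)
F/(-19752) = 29864/(-19752) = 29864*(-1/19752) = -3733/2469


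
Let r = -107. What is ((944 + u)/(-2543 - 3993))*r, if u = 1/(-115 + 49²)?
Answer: 230904395/14941296 ≈ 15.454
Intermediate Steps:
u = 1/2286 (u = 1/(-115 + 2401) = 1/2286 ≈ 0.00043745)
((944 + u)/(-2543 - 3993))*r = ((944 + 1/2286)/(-2543 - 3993))*(-107) = ((2157985/2286)/(-6536))*(-107) = ((2157985/2286)*(-1/6536))*(-107) = -2157985/14941296*(-107) = 230904395/14941296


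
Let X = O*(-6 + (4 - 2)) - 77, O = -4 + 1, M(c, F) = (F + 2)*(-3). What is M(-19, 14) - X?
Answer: 17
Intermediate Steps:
M(c, F) = -6 - 3*F (M(c, F) = (2 + F)*(-3) = -6 - 3*F)
O = -3
X = -65 (X = -3*(-6 + (4 - 2)) - 77 = -3*(-6 + 2) - 77 = -3*(-4) - 77 = 12 - 77 = -65)
M(-19, 14) - X = (-6 - 3*14) - 1*(-65) = (-6 - 42) + 65 = -48 + 65 = 17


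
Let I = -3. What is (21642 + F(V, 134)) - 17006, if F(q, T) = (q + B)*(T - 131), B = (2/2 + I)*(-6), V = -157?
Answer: 4201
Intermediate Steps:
B = 12 (B = (2/2 - 3)*(-6) = (2*(½) - 3)*(-6) = (1 - 3)*(-6) = -2*(-6) = 12)
F(q, T) = (-131 + T)*(12 + q) (F(q, T) = (q + 12)*(T - 131) = (12 + q)*(-131 + T) = (-131 + T)*(12 + q))
(21642 + F(V, 134)) - 17006 = (21642 + (-1572 - 131*(-157) + 12*134 + 134*(-157))) - 17006 = (21642 + (-1572 + 20567 + 1608 - 21038)) - 17006 = (21642 - 435) - 17006 = 21207 - 17006 = 4201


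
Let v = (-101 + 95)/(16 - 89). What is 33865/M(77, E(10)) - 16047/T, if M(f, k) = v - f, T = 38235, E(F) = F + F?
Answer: -6307504532/14312635 ≈ -440.69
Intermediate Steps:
E(F) = 2*F
v = 6/73 (v = -6/(-73) = -6*(-1/73) = 6/73 ≈ 0.082192)
M(f, k) = 6/73 - f
33865/M(77, E(10)) - 16047/T = 33865/(6/73 - 1*77) - 16047/38235 = 33865/(6/73 - 77) - 16047*1/38235 = 33865/(-5615/73) - 5349/12745 = 33865*(-73/5615) - 5349/12745 = -494429/1123 - 5349/12745 = -6307504532/14312635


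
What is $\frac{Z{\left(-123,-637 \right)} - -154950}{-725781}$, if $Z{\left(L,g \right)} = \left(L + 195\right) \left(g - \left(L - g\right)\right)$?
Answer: $- \frac{24026}{241927} \approx -0.099311$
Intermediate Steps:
$Z{\left(L,g \right)} = \left(195 + L\right) \left(- L + 2 g\right)$
$\frac{Z{\left(-123,-637 \right)} - -154950}{-725781} = \frac{\left(- \left(-123\right)^{2} - -23985 + 390 \left(-637\right) + 2 \left(-123\right) \left(-637\right)\right) - -154950}{-725781} = \left(\left(\left(-1\right) 15129 + 23985 - 248430 + 156702\right) + 154950\right) \left(- \frac{1}{725781}\right) = \left(\left(-15129 + 23985 - 248430 + 156702\right) + 154950\right) \left(- \frac{1}{725781}\right) = \left(-82872 + 154950\right) \left(- \frac{1}{725781}\right) = 72078 \left(- \frac{1}{725781}\right) = - \frac{24026}{241927}$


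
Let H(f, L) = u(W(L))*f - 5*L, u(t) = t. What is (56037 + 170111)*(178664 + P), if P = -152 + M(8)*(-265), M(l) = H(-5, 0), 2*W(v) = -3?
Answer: 39920662626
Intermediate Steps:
W(v) = -3/2 (W(v) = (½)*(-3) = -3/2)
H(f, L) = -5*L - 3*f/2 (H(f, L) = -3*f/2 - 5*L = -5*L - 3*f/2)
M(l) = 15/2 (M(l) = -5*0 - 3/2*(-5) = 0 + 15/2 = 15/2)
P = -4279/2 (P = -152 + (15/2)*(-265) = -152 - 3975/2 = -4279/2 ≈ -2139.5)
(56037 + 170111)*(178664 + P) = (56037 + 170111)*(178664 - 4279/2) = 226148*(353049/2) = 39920662626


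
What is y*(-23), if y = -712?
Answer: 16376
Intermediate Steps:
y*(-23) = -712*(-23) = 16376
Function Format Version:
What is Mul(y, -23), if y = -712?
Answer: 16376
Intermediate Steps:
Mul(y, -23) = Mul(-712, -23) = 16376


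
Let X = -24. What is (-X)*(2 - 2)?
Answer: 0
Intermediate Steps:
(-X)*(2 - 2) = (-1*(-24))*(2 - 2) = 24*0 = 0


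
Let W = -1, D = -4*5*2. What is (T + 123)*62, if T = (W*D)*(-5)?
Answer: -4774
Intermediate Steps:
D = -40 (D = -20*2 = -40)
T = -200 (T = -1*(-40)*(-5) = 40*(-5) = -200)
(T + 123)*62 = (-200 + 123)*62 = -77*62 = -4774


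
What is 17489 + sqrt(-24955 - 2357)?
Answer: 17489 + 4*I*sqrt(1707) ≈ 17489.0 + 165.26*I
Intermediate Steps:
17489 + sqrt(-24955 - 2357) = 17489 + sqrt(-27312) = 17489 + 4*I*sqrt(1707)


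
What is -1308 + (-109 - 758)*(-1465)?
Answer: 1268847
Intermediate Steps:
-1308 + (-109 - 758)*(-1465) = -1308 - 867*(-1465) = -1308 + 1270155 = 1268847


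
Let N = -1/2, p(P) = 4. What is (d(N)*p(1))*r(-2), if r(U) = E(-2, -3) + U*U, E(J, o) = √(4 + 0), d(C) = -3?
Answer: -72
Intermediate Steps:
N = -½ (N = -1*½ = -½ ≈ -0.50000)
E(J, o) = 2 (E(J, o) = √4 = 2)
r(U) = 2 + U² (r(U) = 2 + U*U = 2 + U²)
(d(N)*p(1))*r(-2) = (-3*4)*(2 + (-2)²) = -12*(2 + 4) = -12*6 = -72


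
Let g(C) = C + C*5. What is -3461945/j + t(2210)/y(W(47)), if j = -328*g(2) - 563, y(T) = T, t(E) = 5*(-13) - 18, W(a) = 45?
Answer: 155414108/202455 ≈ 767.65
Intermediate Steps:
t(E) = -83 (t(E) = -65 - 18 = -83)
g(C) = 6*C (g(C) = C + 5*C = 6*C)
j = -4499 (j = -1968*2 - 563 = -328*12 - 563 = -3936 - 563 = -4499)
-3461945/j + t(2210)/y(W(47)) = -3461945/(-4499) - 83/45 = -3461945*(-1/4499) - 83*1/45 = 3461945/4499 - 83/45 = 155414108/202455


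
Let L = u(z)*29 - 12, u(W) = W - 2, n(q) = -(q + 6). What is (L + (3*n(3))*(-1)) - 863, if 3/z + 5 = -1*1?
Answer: -1841/2 ≈ -920.50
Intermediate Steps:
z = -1/2 (z = 3/(-5 - 1*1) = 3/(-5 - 1) = 3/(-6) = 3*(-1/6) = -1/2 ≈ -0.50000)
n(q) = -6 - q (n(q) = -(6 + q) = -6 - q)
u(W) = -2 + W
L = -169/2 (L = (-2 - 1/2)*29 - 12 = -5/2*29 - 12 = -145/2 - 12 = -169/2 ≈ -84.500)
(L + (3*n(3))*(-1)) - 863 = (-169/2 + (3*(-6 - 1*3))*(-1)) - 863 = (-169/2 + (3*(-6 - 3))*(-1)) - 863 = (-169/2 + (3*(-9))*(-1)) - 863 = (-169/2 - 27*(-1)) - 863 = (-169/2 + 27) - 863 = -115/2 - 863 = -1841/2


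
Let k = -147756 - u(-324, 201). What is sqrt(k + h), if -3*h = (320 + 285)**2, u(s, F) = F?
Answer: 2*I*sqrt(607422)/3 ≈ 519.58*I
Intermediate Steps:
k = -147957 (k = -147756 - 1*201 = -147756 - 201 = -147957)
h = -366025/3 (h = -(320 + 285)**2/3 = -1/3*605**2 = -1/3*366025 = -366025/3 ≈ -1.2201e+5)
sqrt(k + h) = sqrt(-147957 - 366025/3) = sqrt(-809896/3) = 2*I*sqrt(607422)/3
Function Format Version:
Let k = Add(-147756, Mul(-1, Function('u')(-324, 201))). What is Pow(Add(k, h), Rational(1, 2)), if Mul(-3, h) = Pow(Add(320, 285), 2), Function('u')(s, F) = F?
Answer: Mul(Rational(2, 3), I, Pow(607422, Rational(1, 2))) ≈ Mul(519.58, I)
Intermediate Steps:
k = -147957 (k = Add(-147756, Mul(-1, 201)) = Add(-147756, -201) = -147957)
h = Rational(-366025, 3) (h = Mul(Rational(-1, 3), Pow(Add(320, 285), 2)) = Mul(Rational(-1, 3), Pow(605, 2)) = Mul(Rational(-1, 3), 366025) = Rational(-366025, 3) ≈ -1.2201e+5)
Pow(Add(k, h), Rational(1, 2)) = Pow(Add(-147957, Rational(-366025, 3)), Rational(1, 2)) = Pow(Rational(-809896, 3), Rational(1, 2)) = Mul(Rational(2, 3), I, Pow(607422, Rational(1, 2)))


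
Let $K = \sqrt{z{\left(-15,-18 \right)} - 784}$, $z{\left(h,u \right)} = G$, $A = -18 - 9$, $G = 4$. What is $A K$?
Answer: $- 54 i \sqrt{195} \approx - 754.07 i$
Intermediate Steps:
$A = -27$
$z{\left(h,u \right)} = 4$
$K = 2 i \sqrt{195}$ ($K = \sqrt{4 - 784} = \sqrt{-780} = 2 i \sqrt{195} \approx 27.928 i$)
$A K = - 27 \cdot 2 i \sqrt{195} = - 54 i \sqrt{195}$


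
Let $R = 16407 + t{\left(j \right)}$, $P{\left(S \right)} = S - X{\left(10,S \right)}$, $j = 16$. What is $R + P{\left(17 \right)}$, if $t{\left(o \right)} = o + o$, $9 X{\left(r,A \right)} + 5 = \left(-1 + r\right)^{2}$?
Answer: $\frac{148028}{9} \approx 16448.0$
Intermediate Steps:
$X{\left(r,A \right)} = - \frac{5}{9} + \frac{\left(-1 + r\right)^{2}}{9}$
$P{\left(S \right)} = - \frac{76}{9} + S$ ($P{\left(S \right)} = S - \left(- \frac{5}{9} + \frac{\left(-1 + 10\right)^{2}}{9}\right) = S - \left(- \frac{5}{9} + \frac{9^{2}}{9}\right) = S - \left(- \frac{5}{9} + \frac{1}{9} \cdot 81\right) = S - \left(- \frac{5}{9} + 9\right) = S - \frac{76}{9} = - \frac{76}{9} + S$)
$t{\left(o \right)} = 2 o$
$R = 16439$ ($R = 16407 + 2 \cdot 16 = 16407 + 32 = 16439$)
$R + P{\left(17 \right)} = 16439 + \left(- \frac{76}{9} + 17\right) = 16439 + \frac{77}{9} = \frac{148028}{9}$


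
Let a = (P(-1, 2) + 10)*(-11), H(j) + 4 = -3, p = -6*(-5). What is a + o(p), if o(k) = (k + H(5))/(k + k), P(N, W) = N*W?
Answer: -5257/60 ≈ -87.617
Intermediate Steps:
p = 30
H(j) = -7 (H(j) = -4 - 3 = -7)
a = -88 (a = (-1*2 + 10)*(-11) = (-2 + 10)*(-11) = 8*(-11) = -88)
o(k) = (-7 + k)/(2*k) (o(k) = (k - 7)/(k + k) = (-7 + k)/((2*k)) = (-7 + k)*(1/(2*k)) = (-7 + k)/(2*k))
a + o(p) = -88 + (½)*(-7 + 30)/30 = -88 + (½)*(1/30)*23 = -88 + 23/60 = -5257/60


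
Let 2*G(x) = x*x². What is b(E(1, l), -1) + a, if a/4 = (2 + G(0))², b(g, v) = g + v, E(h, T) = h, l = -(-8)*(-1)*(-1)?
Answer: 16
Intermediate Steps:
l = 8 (l = -2*4*(-1) = -8*(-1) = 8)
G(x) = x³/2 (G(x) = (x*x²)/2 = x³/2)
a = 16 (a = 4*(2 + (½)*0³)² = 4*(2 + (½)*0)² = 4*(2 + 0)² = 4*2² = 4*4 = 16)
b(E(1, l), -1) + a = (1 - 1) + 16 = 0 + 16 = 16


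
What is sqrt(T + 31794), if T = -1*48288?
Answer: I*sqrt(16494) ≈ 128.43*I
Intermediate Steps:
T = -48288
sqrt(T + 31794) = sqrt(-48288 + 31794) = sqrt(-16494) = I*sqrt(16494)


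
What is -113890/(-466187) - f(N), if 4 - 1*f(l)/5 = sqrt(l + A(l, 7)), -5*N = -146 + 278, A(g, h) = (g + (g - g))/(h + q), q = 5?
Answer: -9209850/466187 + I*sqrt(715) ≈ -19.756 + 26.739*I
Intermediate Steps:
A(g, h) = g/(5 + h) (A(g, h) = (g + (g - g))/(h + 5) = (g + 0)/(5 + h) = g/(5 + h))
N = -132/5 (N = -(-146 + 278)/5 = -1/5*132 = -132/5 ≈ -26.400)
f(l) = 20 - 5*sqrt(39)*sqrt(l)/6 (f(l) = 20 - 5*sqrt(l + l/(5 + 7)) = 20 - 5*sqrt(l + l/12) = 20 - 5*sqrt(39)*sqrt(l)/6)
-113890/(-466187) - f(N) = -113890/(-466187) - (20 - 5*sqrt(39)*sqrt(-132/5)/6) = -113890*(-1/466187) - (20 - 5*sqrt(39)*2*I*sqrt(165)/5/6) = 113890/466187 - (20 - I*sqrt(715)) = 113890/466187 + (-20 + I*sqrt(715)) = -9209850/466187 + I*sqrt(715)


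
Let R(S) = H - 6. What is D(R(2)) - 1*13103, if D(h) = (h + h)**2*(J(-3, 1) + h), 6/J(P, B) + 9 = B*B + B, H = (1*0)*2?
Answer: -98633/7 ≈ -14090.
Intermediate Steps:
H = 0 (H = 0*2 = 0)
J(P, B) = 6/(-9 + B + B**2) (J(P, B) = 6/(-9 + (B*B + B)) = 6/(-9 + (B**2 + B)) = 6/(-9 + (B + B**2)) = 6/(-9 + B + B**2))
R(S) = -6 (R(S) = 0 - 6 = -6)
D(h) = 4*h**2*(-6/7 + h) (D(h) = (h + h)**2*(6/(-9 + 1 + 1**2) + h) = (2*h)**2*(6/(-9 + 1 + 1) + h) = (4*h**2)*(6/(-7) + h) = (4*h**2)*(6*(-1/7) + h) = (4*h**2)*(-6/7 + h) = 4*h**2*(-6/7 + h))
D(R(2)) - 1*13103 = (-6)**2*(-24/7 + 4*(-6)) - 1*13103 = 36*(-24/7 - 24) - 13103 = 36*(-192/7) - 13103 = -6912/7 - 13103 = -98633/7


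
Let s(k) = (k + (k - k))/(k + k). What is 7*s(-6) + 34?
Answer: 75/2 ≈ 37.500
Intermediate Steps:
s(k) = ½ (s(k) = (k + 0)/((2*k)) = k*(1/(2*k)) = ½)
7*s(-6) + 34 = 7*(½) + 34 = 7/2 + 34 = 75/2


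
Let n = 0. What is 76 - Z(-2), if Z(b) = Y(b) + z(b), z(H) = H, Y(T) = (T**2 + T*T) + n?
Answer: 70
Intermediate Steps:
Y(T) = 2*T**2 (Y(T) = (T**2 + T*T) + 0 = (T**2 + T**2) + 0 = 2*T**2 + 0 = 2*T**2)
Z(b) = b + 2*b**2 (Z(b) = 2*b**2 + b = b + 2*b**2)
76 - Z(-2) = 76 - (-2)*(1 + 2*(-2)) = 76 - (-2)*(1 - 4) = 76 - (-2)*(-3) = 76 - 1*6 = 76 - 6 = 70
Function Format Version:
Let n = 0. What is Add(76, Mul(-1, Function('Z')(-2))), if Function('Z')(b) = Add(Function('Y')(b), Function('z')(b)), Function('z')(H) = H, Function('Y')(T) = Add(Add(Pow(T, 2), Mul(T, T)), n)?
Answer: 70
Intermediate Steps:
Function('Y')(T) = Mul(2, Pow(T, 2)) (Function('Y')(T) = Add(Add(Pow(T, 2), Mul(T, T)), 0) = Add(Add(Pow(T, 2), Pow(T, 2)), 0) = Add(Mul(2, Pow(T, 2)), 0) = Mul(2, Pow(T, 2)))
Function('Z')(b) = Add(b, Mul(2, Pow(b, 2))) (Function('Z')(b) = Add(Mul(2, Pow(b, 2)), b) = Add(b, Mul(2, Pow(b, 2))))
Add(76, Mul(-1, Function('Z')(-2))) = Add(76, Mul(-1, Mul(-2, Add(1, Mul(2, -2))))) = Add(76, Mul(-1, Mul(-2, Add(1, -4)))) = Add(76, Mul(-1, Mul(-2, -3))) = Add(76, Mul(-1, 6)) = Add(76, -6) = 70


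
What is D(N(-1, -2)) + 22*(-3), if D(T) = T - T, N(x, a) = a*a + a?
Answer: -66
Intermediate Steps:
N(x, a) = a + a² (N(x, a) = a² + a = a + a²)
D(T) = 0
D(N(-1, -2)) + 22*(-3) = 0 + 22*(-3) = 0 - 66 = -66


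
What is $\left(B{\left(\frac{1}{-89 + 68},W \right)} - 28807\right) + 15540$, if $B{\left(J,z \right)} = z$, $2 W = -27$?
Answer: $- \frac{26561}{2} \approx -13281.0$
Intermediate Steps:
$W = - \frac{27}{2}$ ($W = \frac{1}{2} \left(-27\right) = - \frac{27}{2} \approx -13.5$)
$\left(B{\left(\frac{1}{-89 + 68},W \right)} - 28807\right) + 15540 = \left(- \frac{27}{2} - 28807\right) + 15540 = - \frac{57641}{2} + 15540 = - \frac{26561}{2}$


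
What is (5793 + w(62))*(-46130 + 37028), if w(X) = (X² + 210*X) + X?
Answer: -206788338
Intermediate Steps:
w(X) = X² + 211*X
(5793 + w(62))*(-46130 + 37028) = (5793 + 62*(211 + 62))*(-46130 + 37028) = (5793 + 62*273)*(-9102) = (5793 + 16926)*(-9102) = 22719*(-9102) = -206788338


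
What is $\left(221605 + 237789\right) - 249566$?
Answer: $209828$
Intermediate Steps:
$\left(221605 + 237789\right) - 249566 = 459394 - 249566 = 209828$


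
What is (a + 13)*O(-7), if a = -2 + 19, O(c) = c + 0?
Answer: -210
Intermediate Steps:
O(c) = c
a = 17
(a + 13)*O(-7) = (17 + 13)*(-7) = 30*(-7) = -210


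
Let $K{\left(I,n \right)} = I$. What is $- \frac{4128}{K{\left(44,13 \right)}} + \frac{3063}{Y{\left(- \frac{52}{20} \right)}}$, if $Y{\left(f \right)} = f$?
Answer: $- \frac{181881}{143} \approx -1271.9$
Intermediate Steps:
$- \frac{4128}{K{\left(44,13 \right)}} + \frac{3063}{Y{\left(- \frac{52}{20} \right)}} = - \frac{4128}{44} + \frac{3063}{\left(-52\right) \frac{1}{20}} = \left(-4128\right) \frac{1}{44} + \frac{3063}{\left(-52\right) \frac{1}{20}} = - \frac{1032}{11} + \frac{3063}{- \frac{13}{5}} = - \frac{1032}{11} + 3063 \left(- \frac{5}{13}\right) = - \frac{1032}{11} - \frac{15315}{13} = - \frac{181881}{143}$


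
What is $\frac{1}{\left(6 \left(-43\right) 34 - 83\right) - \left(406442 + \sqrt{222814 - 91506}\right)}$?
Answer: $- \frac{415297}{172471466901} + \frac{2 \sqrt{32827}}{172471466901} \approx -2.4058 \cdot 10^{-6}$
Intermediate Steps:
$\frac{1}{\left(6 \left(-43\right) 34 - 83\right) - \left(406442 + \sqrt{222814 - 91506}\right)} = \frac{1}{\left(\left(-258\right) 34 - 83\right) - \left(406442 + \sqrt{131308}\right)} = \frac{1}{\left(-8772 - 83\right) - \left(406442 + 2 \sqrt{32827}\right)} = \frac{1}{-8855 - \left(406442 + 2 \sqrt{32827}\right)} = \frac{1}{-415297 - 2 \sqrt{32827}}$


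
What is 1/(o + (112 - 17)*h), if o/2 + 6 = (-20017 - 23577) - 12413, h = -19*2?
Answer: -1/115636 ≈ -8.6478e-6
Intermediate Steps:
h = -38
o = -112026 (o = -12 + 2*((-20017 - 23577) - 12413) = -12 + 2*(-43594 - 12413) = -12 + 2*(-56007) = -12 - 112014 = -112026)
1/(o + (112 - 17)*h) = 1/(-112026 + (112 - 17)*(-38)) = 1/(-112026 + 95*(-38)) = 1/(-112026 - 3610) = 1/(-115636) = -1/115636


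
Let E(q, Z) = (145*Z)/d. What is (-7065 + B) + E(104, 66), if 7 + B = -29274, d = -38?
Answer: -695359/19 ≈ -36598.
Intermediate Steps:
E(q, Z) = -145*Z/38 (E(q, Z) = (145*Z)/(-38) = (145*Z)*(-1/38) = -145*Z/38)
B = -29281 (B = -7 - 29274 = -29281)
(-7065 + B) + E(104, 66) = (-7065 - 29281) - 145/38*66 = -36346 - 4785/19 = -695359/19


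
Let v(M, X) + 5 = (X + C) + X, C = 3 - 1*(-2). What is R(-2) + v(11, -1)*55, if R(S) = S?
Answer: -112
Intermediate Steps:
C = 5 (C = 3 + 2 = 5)
v(M, X) = 2*X (v(M, X) = -5 + ((X + 5) + X) = -5 + ((5 + X) + X) = -5 + (5 + 2*X) = 2*X)
R(-2) + v(11, -1)*55 = -2 + (2*(-1))*55 = -2 - 2*55 = -2 - 110 = -112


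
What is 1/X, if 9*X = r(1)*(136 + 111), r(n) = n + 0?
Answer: 9/247 ≈ 0.036437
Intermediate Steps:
r(n) = n
X = 247/9 (X = (1*(136 + 111))/9 = (1*247)/9 = (⅑)*247 = 247/9 ≈ 27.444)
1/X = 1/(247/9) = 9/247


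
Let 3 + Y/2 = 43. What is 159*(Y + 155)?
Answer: 37365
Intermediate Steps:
Y = 80 (Y = -6 + 2*43 = -6 + 86 = 80)
159*(Y + 155) = 159*(80 + 155) = 159*235 = 37365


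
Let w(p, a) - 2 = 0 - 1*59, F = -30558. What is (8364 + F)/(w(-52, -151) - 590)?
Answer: 22194/647 ≈ 34.303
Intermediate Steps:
w(p, a) = -57 (w(p, a) = 2 + (0 - 1*59) = 2 + (0 - 59) = 2 - 59 = -57)
(8364 + F)/(w(-52, -151) - 590) = (8364 - 30558)/(-57 - 590) = -22194/(-647) = -22194*(-1/647) = 22194/647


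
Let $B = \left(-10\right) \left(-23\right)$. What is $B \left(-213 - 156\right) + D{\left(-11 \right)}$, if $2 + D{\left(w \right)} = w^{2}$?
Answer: $-84751$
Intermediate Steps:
$D{\left(w \right)} = -2 + w^{2}$
$B = 230$
$B \left(-213 - 156\right) + D{\left(-11 \right)} = 230 \left(-213 - 156\right) - \left(2 - \left(-11\right)^{2}\right) = 230 \left(-213 - 156\right) + \left(-2 + 121\right) = 230 \left(-369\right) + 119 = -84870 + 119 = -84751$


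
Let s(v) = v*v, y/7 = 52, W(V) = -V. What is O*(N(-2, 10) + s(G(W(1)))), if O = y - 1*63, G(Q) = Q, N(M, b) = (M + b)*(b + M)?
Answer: 19565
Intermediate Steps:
N(M, b) = (M + b)**2 (N(M, b) = (M + b)*(M + b) = (M + b)**2)
y = 364 (y = 7*52 = 364)
s(v) = v**2
O = 301 (O = 364 - 1*63 = 364 - 63 = 301)
O*(N(-2, 10) + s(G(W(1)))) = 301*((-2 + 10)**2 + (-1*1)**2) = 301*(8**2 + (-1)**2) = 301*(64 + 1) = 301*65 = 19565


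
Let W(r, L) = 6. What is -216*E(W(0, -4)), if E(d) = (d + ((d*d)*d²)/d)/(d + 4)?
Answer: -23976/5 ≈ -4795.2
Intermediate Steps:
E(d) = (d + d³)/(4 + d) (E(d) = (d + (d²*d²)/d)/(4 + d) = (d + d⁴/d)/(4 + d) = (d + d³)/(4 + d))
-216*E(W(0, -4)) = -216*(6 + 6³)/(4 + 6) = -216*(6 + 216)/10 = -108*222/5 = -216*111/5 = -23976/5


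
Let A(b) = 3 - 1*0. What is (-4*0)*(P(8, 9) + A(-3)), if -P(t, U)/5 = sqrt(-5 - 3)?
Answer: 0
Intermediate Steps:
A(b) = 3 (A(b) = 3 + 0 = 3)
P(t, U) = -10*I*sqrt(2) (P(t, U) = -5*sqrt(-5 - 3) = -10*I*sqrt(2))
(-4*0)*(P(8, 9) + A(-3)) = (-4*0)*(-10*I*sqrt(2) + 3) = 0*(3 - 10*I*sqrt(2)) = 0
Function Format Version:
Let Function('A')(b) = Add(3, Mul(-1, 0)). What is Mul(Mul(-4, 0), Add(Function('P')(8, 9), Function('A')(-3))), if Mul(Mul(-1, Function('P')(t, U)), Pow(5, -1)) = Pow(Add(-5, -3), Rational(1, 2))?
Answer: 0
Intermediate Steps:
Function('A')(b) = 3 (Function('A')(b) = Add(3, 0) = 3)
Function('P')(t, U) = Mul(-10, I, Pow(2, Rational(1, 2))) (Function('P')(t, U) = Mul(-5, Pow(Add(-5, -3), Rational(1, 2))) = Mul(-5, Pow(-8, Rational(1, 2))) = Mul(-5, Mul(2, I, Pow(2, Rational(1, 2)))) = Mul(-10, I, Pow(2, Rational(1, 2))))
Mul(Mul(-4, 0), Add(Function('P')(8, 9), Function('A')(-3))) = Mul(Mul(-4, 0), Add(Mul(-10, I, Pow(2, Rational(1, 2))), 3)) = Mul(0, Add(3, Mul(-10, I, Pow(2, Rational(1, 2))))) = 0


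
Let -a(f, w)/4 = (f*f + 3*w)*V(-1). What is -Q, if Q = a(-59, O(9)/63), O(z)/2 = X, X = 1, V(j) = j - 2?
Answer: -292412/7 ≈ -41773.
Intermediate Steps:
V(j) = -2 + j
O(z) = 2 (O(z) = 2*1 = 2)
a(f, w) = 12*f² + 36*w (a(f, w) = -4*(f*f + 3*w)*(-2 - 1) = -4*(f² + 3*w)*(-3) = -4*(-9*w - 3*f²) = 12*f² + 36*w)
Q = 292412/7 (Q = 12*(-59)² + 36*(2/63) = 12*3481 + 36*(2*(1/63)) = 41772 + 36*(2/63) = 41772 + 8/7 = 292412/7 ≈ 41773.)
-Q = -1*292412/7 = -292412/7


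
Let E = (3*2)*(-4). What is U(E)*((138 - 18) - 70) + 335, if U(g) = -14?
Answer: -365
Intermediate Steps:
E = -24 (E = 6*(-4) = -24)
U(E)*((138 - 18) - 70) + 335 = -14*((138 - 18) - 70) + 335 = -14*(120 - 70) + 335 = -14*50 + 335 = -700 + 335 = -365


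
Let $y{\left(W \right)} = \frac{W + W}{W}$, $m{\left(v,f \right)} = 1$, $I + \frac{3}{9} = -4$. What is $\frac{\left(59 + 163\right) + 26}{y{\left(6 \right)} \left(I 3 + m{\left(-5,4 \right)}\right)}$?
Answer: $- \frac{31}{3} \approx -10.333$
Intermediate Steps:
$I = - \frac{13}{3}$ ($I = - \frac{1}{3} - 4 = - \frac{13}{3} \approx -4.3333$)
$y{\left(W \right)} = 2$ ($y{\left(W \right)} = \frac{2 W}{W} = 2$)
$\frac{\left(59 + 163\right) + 26}{y{\left(6 \right)} \left(I 3 + m{\left(-5,4 \right)}\right)} = \frac{\left(59 + 163\right) + 26}{2 \left(\left(- \frac{13}{3}\right) 3 + 1\right)} = \frac{222 + 26}{2 \left(-13 + 1\right)} = \frac{248}{2 \left(-12\right)} = \frac{248}{-24} = 248 \left(- \frac{1}{24}\right) = - \frac{31}{3}$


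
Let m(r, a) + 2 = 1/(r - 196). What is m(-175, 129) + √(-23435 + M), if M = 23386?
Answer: -743/371 + 7*I ≈ -2.0027 + 7.0*I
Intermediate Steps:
m(r, a) = -2 + 1/(-196 + r) (m(r, a) = -2 + 1/(r - 196) = -2 + 1/(-196 + r))
m(-175, 129) + √(-23435 + M) = (393 - 2*(-175))/(-196 - 175) + √(-23435 + 23386) = (393 + 350)/(-371) + √(-49) = -1/371*743 + 7*I = -743/371 + 7*I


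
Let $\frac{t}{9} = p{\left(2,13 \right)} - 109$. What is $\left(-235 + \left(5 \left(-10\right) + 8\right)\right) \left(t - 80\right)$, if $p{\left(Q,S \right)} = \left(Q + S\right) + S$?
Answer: $224093$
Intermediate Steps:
$p{\left(Q,S \right)} = Q + 2 S$
$t = -729$ ($t = 9 \left(\left(2 + 2 \cdot 13\right) - 109\right) = 9 \left(\left(2 + 26\right) - 109\right) = 9 \left(28 - 109\right) = 9 \left(-81\right) = -729$)
$\left(-235 + \left(5 \left(-10\right) + 8\right)\right) \left(t - 80\right) = \left(-235 + \left(5 \left(-10\right) + 8\right)\right) \left(-729 - 80\right) = \left(-235 + \left(-50 + 8\right)\right) \left(-809\right) = \left(-235 - 42\right) \left(-809\right) = \left(-277\right) \left(-809\right) = 224093$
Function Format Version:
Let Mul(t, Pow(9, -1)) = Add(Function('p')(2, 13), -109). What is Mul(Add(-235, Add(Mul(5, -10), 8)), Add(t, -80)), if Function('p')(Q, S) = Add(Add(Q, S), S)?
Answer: 224093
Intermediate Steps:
Function('p')(Q, S) = Add(Q, Mul(2, S))
t = -729 (t = Mul(9, Add(Add(2, Mul(2, 13)), -109)) = Mul(9, Add(Add(2, 26), -109)) = Mul(9, Add(28, -109)) = Mul(9, -81) = -729)
Mul(Add(-235, Add(Mul(5, -10), 8)), Add(t, -80)) = Mul(Add(-235, Add(Mul(5, -10), 8)), Add(-729, -80)) = Mul(Add(-235, Add(-50, 8)), -809) = Mul(Add(-235, -42), -809) = Mul(-277, -809) = 224093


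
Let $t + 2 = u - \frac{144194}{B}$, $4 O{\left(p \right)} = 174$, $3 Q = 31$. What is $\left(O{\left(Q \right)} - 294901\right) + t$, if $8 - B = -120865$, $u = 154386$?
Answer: $- \frac{33959195119}{241746} \approx -1.4047 \cdot 10^{5}$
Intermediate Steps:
$Q = \frac{31}{3}$ ($Q = \frac{1}{3} \cdot 31 = \frac{31}{3} \approx 10.333$)
$O{\left(p \right)} = \frac{87}{2}$ ($O{\left(p \right)} = \frac{1}{4} \cdot 174 = \frac{87}{2}$)
$B = 120873$ ($B = 8 - -120865 = 8 + 120865 = 120873$)
$t = \frac{18660713038}{120873}$ ($t = -2 + \left(154386 - \frac{144194}{120873}\right) = -2 + \frac{18660954784}{120873} = \frac{18660713038}{120873} \approx 1.5438 \cdot 10^{5}$)
$\left(O{\left(Q \right)} - 294901\right) + t = \left(\frac{87}{2} - 294901\right) + \frac{18660713038}{120873} = - \frac{589715}{2} + \frac{18660713038}{120873} = - \frac{33959195119}{241746}$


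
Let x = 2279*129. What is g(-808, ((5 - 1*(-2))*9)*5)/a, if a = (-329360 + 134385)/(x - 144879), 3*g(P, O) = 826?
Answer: -41055504/194975 ≈ -210.57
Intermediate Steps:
x = 293991
g(P, O) = 826/3 (g(P, O) = (⅓)*826 = 826/3)
a = -194975/149112 (a = (-329360 + 134385)/(293991 - 144879) = -194975/149112 ≈ -1.3076)
g(-808, ((5 - 1*(-2))*9)*5)/a = 826/(3*(-194975/149112)) = (826/3)*(-149112/194975) = -41055504/194975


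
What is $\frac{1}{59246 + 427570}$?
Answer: $\frac{1}{486816} \approx 2.0542 \cdot 10^{-6}$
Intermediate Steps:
$\frac{1}{59246 + 427570} = \frac{1}{486816}$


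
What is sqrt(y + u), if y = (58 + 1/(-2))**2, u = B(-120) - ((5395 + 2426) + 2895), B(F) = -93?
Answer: I*sqrt(30011)/2 ≈ 86.618*I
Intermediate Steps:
u = -10809 (u = -93 - ((5395 + 2426) + 2895) = -93 - (7821 + 2895) = -93 - 1*10716 = -93 - 10716 = -10809)
y = 13225/4 (y = (58 - 1/2)**2 = (115/2)**2 = 13225/4 ≈ 3306.3)
sqrt(y + u) = sqrt(13225/4 - 10809) = sqrt(-30011/4) = I*sqrt(30011)/2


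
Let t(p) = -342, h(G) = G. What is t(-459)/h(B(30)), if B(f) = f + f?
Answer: -57/10 ≈ -5.7000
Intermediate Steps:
B(f) = 2*f
t(-459)/h(B(30)) = -342/(2*30) = -342/60 = -342*1/60 = -57/10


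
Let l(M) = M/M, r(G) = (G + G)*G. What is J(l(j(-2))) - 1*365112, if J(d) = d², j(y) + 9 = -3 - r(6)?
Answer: -365111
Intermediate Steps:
r(G) = 2*G² (r(G) = (2*G)*G = 2*G²)
j(y) = -84 (j(y) = -9 + (-3 - 2*6²) = -9 + (-3 - 2*36) = -9 + (-3 - 1*72) = -9 + (-3 - 72) = -9 - 75 = -84)
l(M) = 1
J(l(j(-2))) - 1*365112 = 1² - 1*365112 = 1 - 365112 = -365111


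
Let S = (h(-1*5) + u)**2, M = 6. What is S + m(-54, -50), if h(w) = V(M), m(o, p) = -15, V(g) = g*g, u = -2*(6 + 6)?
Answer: 129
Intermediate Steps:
u = -24 (u = -2*12 = -24)
V(g) = g**2
h(w) = 36 (h(w) = 6**2 = 36)
S = 144 (S = (36 - 24)**2 = 12**2 = 144)
S + m(-54, -50) = 144 - 15 = 129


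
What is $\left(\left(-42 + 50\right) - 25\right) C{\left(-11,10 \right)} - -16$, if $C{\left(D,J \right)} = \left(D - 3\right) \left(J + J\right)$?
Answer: $4776$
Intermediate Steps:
$C{\left(D,J \right)} = 2 J \left(-3 + D\right)$ ($C{\left(D,J \right)} = \left(-3 + D\right) 2 J = 2 J \left(-3 + D\right)$)
$\left(\left(-42 + 50\right) - 25\right) C{\left(-11,10 \right)} - -16 = \left(\left(-42 + 50\right) - 25\right) 2 \cdot 10 \left(-3 - 11\right) - -16 = \left(8 - 25\right) 2 \cdot 10 \left(-14\right) + 16 = \left(-17\right) \left(-280\right) + 16 = 4760 + 16 = 4776$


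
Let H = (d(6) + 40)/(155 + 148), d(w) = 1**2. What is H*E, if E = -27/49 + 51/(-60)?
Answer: -56293/296940 ≈ -0.18958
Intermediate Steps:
d(w) = 1
E = -1373/980 (E = -27*1/49 + 51*(-1/60) = -27/49 - 17/20 = -1373/980 ≈ -1.4010)
H = 41/303 (H = (1 + 40)/(155 + 148) = 41/303 ≈ 0.13531)
H*E = (41/303)*(-1373/980) = -56293/296940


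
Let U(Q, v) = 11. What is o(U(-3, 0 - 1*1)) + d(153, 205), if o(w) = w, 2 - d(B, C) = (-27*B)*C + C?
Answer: 846663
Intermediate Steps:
d(B, C) = 2 - C + 27*B*C (d(B, C) = 2 - ((-27*B)*C + C) = 2 - (-27*B*C + C) = 2 - (C - 27*B*C) = 2 + (-C + 27*B*C) = 2 - C + 27*B*C)
o(U(-3, 0 - 1*1)) + d(153, 205) = 11 + (2 - 1*205 + 27*153*205) = 11 + (2 - 205 + 846855) = 11 + 846652 = 846663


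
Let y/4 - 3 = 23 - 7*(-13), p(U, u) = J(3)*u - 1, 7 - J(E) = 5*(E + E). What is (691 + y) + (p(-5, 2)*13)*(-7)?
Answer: 5436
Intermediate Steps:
J(E) = 7 - 10*E (J(E) = 7 - 5*(E + E) = 7 - 5*2*E = 7 - 10*E)
p(U, u) = -1 - 23*u (p(U, u) = (7 - 10*3)*u - 1 = (7 - 30)*u - 1 = -23*u - 1 = -1 - 23*u)
y = 468 (y = 12 + 4*(23 - 7*(-13)) = 12 + 4*(23 + 91) = 12 + 4*114 = 12 + 456 = 468)
(691 + y) + (p(-5, 2)*13)*(-7) = (691 + 468) + ((-1 - 23*2)*13)*(-7) = 1159 + ((-1 - 46)*13)*(-7) = 1159 - 47*13*(-7) = 1159 - 611*(-7) = 1159 + 4277 = 5436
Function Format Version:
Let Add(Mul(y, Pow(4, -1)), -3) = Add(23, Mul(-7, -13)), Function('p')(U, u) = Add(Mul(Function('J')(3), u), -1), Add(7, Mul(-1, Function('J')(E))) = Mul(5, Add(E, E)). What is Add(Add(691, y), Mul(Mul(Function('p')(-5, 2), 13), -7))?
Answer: 5436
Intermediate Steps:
Function('J')(E) = Add(7, Mul(-10, E)) (Function('J')(E) = Add(7, Mul(-1, Mul(5, Add(E, E)))) = Add(7, Mul(-1, Mul(5, Mul(2, E)))) = Add(7, Mul(-1, Mul(10, E))) = Add(7, Mul(-10, E)))
Function('p')(U, u) = Add(-1, Mul(-23, u)) (Function('p')(U, u) = Add(Mul(Add(7, Mul(-10, 3)), u), -1) = Add(Mul(Add(7, -30), u), -1) = Add(Mul(-23, u), -1) = Add(-1, Mul(-23, u)))
y = 468 (y = Add(12, Mul(4, Add(23, Mul(-7, -13)))) = Add(12, Mul(4, Add(23, 91))) = Add(12, Mul(4, 114)) = Add(12, 456) = 468)
Add(Add(691, y), Mul(Mul(Function('p')(-5, 2), 13), -7)) = Add(Add(691, 468), Mul(Mul(Add(-1, Mul(-23, 2)), 13), -7)) = Add(1159, Mul(Mul(Add(-1, -46), 13), -7)) = Add(1159, Mul(Mul(-47, 13), -7)) = Add(1159, Mul(-611, -7)) = Add(1159, 4277) = 5436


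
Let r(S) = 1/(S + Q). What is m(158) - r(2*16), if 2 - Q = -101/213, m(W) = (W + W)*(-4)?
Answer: -9281765/7343 ≈ -1264.0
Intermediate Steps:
m(W) = -8*W (m(W) = (2*W)*(-4) = -8*W)
Q = 527/213 (Q = 2 - (-101)/213 = 2 - 1*(-101/213) = 2 + 101/213 = 527/213 ≈ 2.4742)
r(S) = 1/(527/213 + S) (r(S) = 1/(S + 527/213) = 1/(527/213 + S))
m(158) - r(2*16) = -8*158 - 213/(527 + 213*(2*16)) = -1264 - 213/(527 + 213*32) = -1264 - 213/(527 + 6816) = -1264 - 213/7343 = -9281765/7343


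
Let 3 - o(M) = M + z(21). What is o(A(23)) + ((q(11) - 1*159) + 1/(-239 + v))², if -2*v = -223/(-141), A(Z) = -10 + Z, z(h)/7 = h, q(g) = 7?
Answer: 104933241054639/4572599641 ≈ 22948.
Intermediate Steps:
z(h) = 7*h
v = -223/282 (v = -(-223)/(2*(-141)) = -(-223)*(-1)/(2*141) = -½*223/141 = -223/282 ≈ -0.79078)
o(M) = -144 - M (o(M) = 3 - (M + 7*21) = 3 - (M + 147) = 3 - (147 + M) = 3 + (-147 - M) = -144 - M)
o(A(23)) + ((q(11) - 1*159) + 1/(-239 + v))² = (-144 - (-10 + 23)) + ((7 - 1*159) + 1/(-239 - 223/282))² = (-144 - 1*13) + ((7 - 159) + 1/(-67621/282))² = (-144 - 13) + (-152 - 282/67621)² = -157 + (-10278674/67621)² = -157 + 105651139198276/4572599641 = 104933241054639/4572599641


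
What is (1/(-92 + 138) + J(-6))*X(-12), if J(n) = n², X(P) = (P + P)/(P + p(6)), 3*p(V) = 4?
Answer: 14913/184 ≈ 81.049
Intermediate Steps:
p(V) = 4/3 (p(V) = (⅓)*4 = 4/3)
X(P) = 2*P/(4/3 + P) (X(P) = (P + P)/(P + 4/3) = (2*P)/(4/3 + P) = 2*P/(4/3 + P))
(1/(-92 + 138) + J(-6))*X(-12) = (1/(-92 + 138) + (-6)²)*(6*(-12)/(4 + 3*(-12))) = (1/46 + 36)*(6*(-12)/(4 - 36)) = (1/46 + 36)*(6*(-12)/(-32)) = 1657*(6*(-12)*(-1/32))/46 = (1657/46)*(9/4) = 14913/184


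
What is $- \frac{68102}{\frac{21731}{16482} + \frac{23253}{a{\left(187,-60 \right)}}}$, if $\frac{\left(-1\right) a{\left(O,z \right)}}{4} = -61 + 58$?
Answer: $- \frac{2244914328}{63919453} \approx -35.121$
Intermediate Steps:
$a{\left(O,z \right)} = 12$ ($a{\left(O,z \right)} = - 4 \left(-61 + 58\right) = \left(-4\right) \left(-3\right) = 12$)
$- \frac{68102}{\frac{21731}{16482} + \frac{23253}{a{\left(187,-60 \right)}}} = - \frac{68102}{\frac{21731}{16482} + \frac{23253}{12}} = - \frac{68102}{21731 \cdot \frac{1}{16482} + 23253 \cdot \frac{1}{12}} = - \frac{68102}{\frac{21731}{16482} + \frac{7751}{4}} = - \frac{68102}{\frac{63919453}{32964}} = \left(-68102\right) \frac{32964}{63919453} = - \frac{2244914328}{63919453}$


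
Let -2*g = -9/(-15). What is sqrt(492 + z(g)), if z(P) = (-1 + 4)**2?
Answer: sqrt(501) ≈ 22.383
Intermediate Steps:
g = -3/10 (g = -(-9)/(2*(-15)) = -(-9)*(-1)/(2*15) = -1/2*3/5 = -3/10 ≈ -0.30000)
z(P) = 9 (z(P) = 3**2 = 9)
sqrt(492 + z(g)) = sqrt(492 + 9) = sqrt(501)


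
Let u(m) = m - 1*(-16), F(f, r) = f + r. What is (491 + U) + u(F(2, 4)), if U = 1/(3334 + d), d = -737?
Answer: 1332262/2597 ≈ 513.00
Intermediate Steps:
u(m) = 16 + m (u(m) = m + 16 = 16 + m)
U = 1/2597 (U = 1/(3334 - 737) = 1/2597 ≈ 0.00038506)
(491 + U) + u(F(2, 4)) = (491 + 1/2597) + (16 + (2 + 4)) = 1275128/2597 + (16 + 6) = 1275128/2597 + 22 = 1332262/2597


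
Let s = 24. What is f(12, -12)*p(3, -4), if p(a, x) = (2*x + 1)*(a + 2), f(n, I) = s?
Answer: -840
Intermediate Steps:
f(n, I) = 24
p(a, x) = (1 + 2*x)*(2 + a)
f(12, -12)*p(3, -4) = 24*(2 + 3 + 4*(-4) + 2*3*(-4)) = 24*(2 + 3 - 16 - 24) = 24*(-35) = -840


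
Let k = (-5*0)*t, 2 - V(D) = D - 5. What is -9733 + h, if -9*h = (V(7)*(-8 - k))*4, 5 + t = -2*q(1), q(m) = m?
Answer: -9733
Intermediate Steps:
V(D) = 7 - D (V(D) = 2 - (D - 5) = 2 - (-5 + D) = 2 + (5 - D) = 7 - D)
t = -7 (t = -5 - 2*1 = -5 - 2 = -7)
k = 0 (k = -5*0*(-7) = 0*(-7) = 0)
h = 0 (h = -(7 - 1*7)*(-8 - 1*0)*4/9 = -(7 - 7)*(-8 + 0)*4/9 = -0*(-8)*4/9 = -0*4 = -1/9*0 = 0)
-9733 + h = -9733 + 0 = -9733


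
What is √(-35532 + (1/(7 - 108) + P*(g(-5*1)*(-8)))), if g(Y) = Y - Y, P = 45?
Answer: I*√362462033/101 ≈ 188.5*I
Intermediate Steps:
g(Y) = 0
√(-35532 + (1/(7 - 108) + P*(g(-5*1)*(-8)))) = √(-35532 + (1/(7 - 108) + 45*(0*(-8)))) = √(-35532 + (1/(-101) + 45*0)) = √(-35532 + (-1/101 + 0)) = √(-35532 - 1/101) = √(-3588733/101) = I*√362462033/101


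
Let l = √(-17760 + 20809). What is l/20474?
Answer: √3049/20474 ≈ 0.0026970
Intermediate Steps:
l = √3049 ≈ 55.218
l/20474 = √3049/20474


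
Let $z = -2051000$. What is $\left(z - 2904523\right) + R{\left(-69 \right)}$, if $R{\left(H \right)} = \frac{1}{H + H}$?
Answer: $- \frac{683862175}{138} \approx -4.9555 \cdot 10^{6}$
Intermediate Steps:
$R{\left(H \right)} = \frac{1}{2 H}$
$\left(z - 2904523\right) + R{\left(-69 \right)} = \left(-2051000 - 2904523\right) + \frac{1}{2 \left(-69\right)} = -4955523 + \frac{1}{2} \left(- \frac{1}{69}\right) = -4955523 - \frac{1}{138} = - \frac{683862175}{138}$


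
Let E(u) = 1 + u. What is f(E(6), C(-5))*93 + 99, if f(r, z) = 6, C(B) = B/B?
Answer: 657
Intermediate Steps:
C(B) = 1
f(E(6), C(-5))*93 + 99 = 6*93 + 99 = 558 + 99 = 657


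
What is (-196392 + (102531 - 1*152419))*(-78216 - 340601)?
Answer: 103146250760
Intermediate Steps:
(-196392 + (102531 - 1*152419))*(-78216 - 340601) = (-196392 + (102531 - 152419))*(-418817) = (-196392 - 49888)*(-418817) = -246280*(-418817) = 103146250760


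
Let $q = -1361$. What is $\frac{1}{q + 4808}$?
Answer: $\frac{1}{3447} \approx 0.00029011$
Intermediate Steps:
$\frac{1}{q + 4808} = \frac{1}{-1361 + 4808} = \frac{1}{3447}$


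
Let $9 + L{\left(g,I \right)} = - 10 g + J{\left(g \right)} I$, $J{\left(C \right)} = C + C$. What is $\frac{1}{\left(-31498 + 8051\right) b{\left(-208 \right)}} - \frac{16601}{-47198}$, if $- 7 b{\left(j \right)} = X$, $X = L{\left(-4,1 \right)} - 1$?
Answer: $\frac{2140922655}{6086583283} \approx 0.35174$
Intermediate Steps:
$J{\left(C \right)} = 2 C$
$L{\left(g,I \right)} = -9 - 10 g + 2 I g$ ($L{\left(g,I \right)} = -9 + \left(- 10 g + 2 g I\right) = -9 + \left(- 10 g + 2 I g\right) = -9 - 10 g + 2 I g$)
$X = 22$ ($X = \left(-9 - -40 + 2 \cdot 1 \left(-4\right)\right) - 1 = \left(-9 + 40 - 8\right) - 1 = 23 - 1 = 22$)
$b{\left(j \right)} = - \frac{22}{7}$ ($b{\left(j \right)} = \left(- \frac{1}{7}\right) 22 = - \frac{22}{7}$)
$\frac{1}{\left(-31498 + 8051\right) b{\left(-208 \right)}} - \frac{16601}{-47198} = \frac{1}{\left(-31498 + 8051\right) \left(- \frac{22}{7}\right)} - \frac{16601}{-47198} = \frac{1}{-23447} \left(- \frac{7}{22}\right) - - \frac{16601}{47198} = \left(- \frac{1}{23447}\right) \left(- \frac{7}{22}\right) + \frac{16601}{47198} = \frac{7}{515834} + \frac{16601}{47198} = \frac{2140922655}{6086583283}$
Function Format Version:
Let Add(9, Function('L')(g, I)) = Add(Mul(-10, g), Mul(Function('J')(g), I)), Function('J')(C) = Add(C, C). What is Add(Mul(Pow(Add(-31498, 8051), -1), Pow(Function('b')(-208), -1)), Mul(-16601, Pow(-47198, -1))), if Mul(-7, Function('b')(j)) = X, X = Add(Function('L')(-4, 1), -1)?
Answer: Rational(2140922655, 6086583283) ≈ 0.35174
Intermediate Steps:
Function('J')(C) = Mul(2, C)
Function('L')(g, I) = Add(-9, Mul(-10, g), Mul(2, I, g)) (Function('L')(g, I) = Add(-9, Add(Mul(-10, g), Mul(Mul(2, g), I))) = Add(-9, Add(Mul(-10, g), Mul(2, I, g))) = Add(-9, Mul(-10, g), Mul(2, I, g)))
X = 22 (X = Add(Add(-9, Mul(-10, -4), Mul(2, 1, -4)), -1) = Add(Add(-9, 40, -8), -1) = Add(23, -1) = 22)
Function('b')(j) = Rational(-22, 7) (Function('b')(j) = Mul(Rational(-1, 7), 22) = Rational(-22, 7))
Add(Mul(Pow(Add(-31498, 8051), -1), Pow(Function('b')(-208), -1)), Mul(-16601, Pow(-47198, -1))) = Add(Mul(Pow(Add(-31498, 8051), -1), Pow(Rational(-22, 7), -1)), Mul(-16601, Pow(-47198, -1))) = Add(Mul(Pow(-23447, -1), Rational(-7, 22)), Mul(-16601, Rational(-1, 47198))) = Add(Mul(Rational(-1, 23447), Rational(-7, 22)), Rational(16601, 47198)) = Add(Rational(7, 515834), Rational(16601, 47198)) = Rational(2140922655, 6086583283)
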